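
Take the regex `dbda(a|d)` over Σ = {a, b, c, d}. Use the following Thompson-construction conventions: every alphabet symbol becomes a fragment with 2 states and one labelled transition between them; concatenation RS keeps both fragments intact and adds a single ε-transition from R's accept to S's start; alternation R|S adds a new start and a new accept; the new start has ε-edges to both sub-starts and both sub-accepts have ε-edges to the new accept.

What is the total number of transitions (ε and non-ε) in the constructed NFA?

14

Building bottom-up:
Each of the 6 symbol leaves contributes 1 transition (1 symbol, 0 ε).
  a|d = 6 transitions (2 symbol, 4 ε)
  dbda(a|d) = 14 transitions (6 symbol, 8 ε)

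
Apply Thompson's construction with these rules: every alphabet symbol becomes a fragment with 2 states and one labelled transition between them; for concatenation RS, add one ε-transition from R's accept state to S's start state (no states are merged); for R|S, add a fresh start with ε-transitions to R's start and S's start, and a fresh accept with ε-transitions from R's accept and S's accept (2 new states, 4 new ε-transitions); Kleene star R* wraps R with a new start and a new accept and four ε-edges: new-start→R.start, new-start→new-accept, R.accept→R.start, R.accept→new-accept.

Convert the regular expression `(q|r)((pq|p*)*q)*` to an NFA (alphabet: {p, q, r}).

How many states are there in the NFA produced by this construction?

22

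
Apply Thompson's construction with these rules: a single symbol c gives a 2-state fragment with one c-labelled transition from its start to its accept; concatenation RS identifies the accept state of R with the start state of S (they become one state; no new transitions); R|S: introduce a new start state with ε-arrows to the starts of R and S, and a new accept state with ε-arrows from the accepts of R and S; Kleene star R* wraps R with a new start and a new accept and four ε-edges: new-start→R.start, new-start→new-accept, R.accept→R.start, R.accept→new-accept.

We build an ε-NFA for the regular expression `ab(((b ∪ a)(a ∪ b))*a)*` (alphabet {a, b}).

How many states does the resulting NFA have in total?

18

By structural recursion:
Each of the 7 symbol leaves contributes a 2-state fragment.
  b ∪ a — 6 states
  a ∪ b — 6 states
  (b ∪ a)(a ∪ b) — 11 states
  ((b ∪ a)(a ∪ b))* — 13 states
  ((b ∪ a)(a ∪ b))*a — 14 states
  (((b ∪ a)(a ∪ b))*a)* — 16 states
  ab(((b ∪ a)(a ∪ b))*a)* — 18 states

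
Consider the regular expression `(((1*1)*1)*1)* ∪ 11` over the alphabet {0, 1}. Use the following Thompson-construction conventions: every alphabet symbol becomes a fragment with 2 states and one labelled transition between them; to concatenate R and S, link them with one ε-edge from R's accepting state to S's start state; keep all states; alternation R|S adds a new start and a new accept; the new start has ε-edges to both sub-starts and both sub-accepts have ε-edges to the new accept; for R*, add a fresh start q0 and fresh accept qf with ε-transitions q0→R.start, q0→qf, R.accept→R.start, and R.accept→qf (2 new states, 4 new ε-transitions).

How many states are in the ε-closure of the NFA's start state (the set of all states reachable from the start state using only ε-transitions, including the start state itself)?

15

Let C(F) = |ε-closure(F.start)| within fragment F, and note whether F accepts ε. Symbol fragments have C = 1 and do not accept ε. Then:
  1* — the star's fresh start ε-reaches both the body's start and the fresh accept: C = 2 + 1 = 3
  1*1 — C = 3 + 1 = 4 (closure spills across the concat boundary because the left factor accepts ε)
  (1*1)* — C = 1 (new start) + 4 (body) + 1 (new accept) = 6
  (1*1)*1 — the left operand accepts ε, so the closure extends into the next operand (via the concat ε-link); C = 6 + 1 = 7
  ((1*1)*1)* — new start has ε-edges to the inner start and to the new accept, so C = 2 + 7 = 9
  ((1*1)*1)*1 — the left operand accepts ε, so the closure extends into the next operand (via the concat ε-link); C = 9 + 1 = 10
  (((1*1)*1)*1)* — the star's fresh start ε-reaches both the body's start and the fresh accept: C = 2 + 10 = 12
  11 — same as the first factor's closure: C = 1
  (((1*1)*1)*1)* ∪ 11 — C = 1 (new start) + (12 + 1) + 1 (new accept, since some branch ε-reaches its own accept) = 15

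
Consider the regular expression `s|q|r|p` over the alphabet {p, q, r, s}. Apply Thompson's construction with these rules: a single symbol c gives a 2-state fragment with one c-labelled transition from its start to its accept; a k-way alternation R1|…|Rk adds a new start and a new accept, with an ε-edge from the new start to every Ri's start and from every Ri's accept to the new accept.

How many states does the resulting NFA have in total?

Per subexpression:
Each of the 4 symbol leaves contributes a 2-state fragment.
  s|q|r|p — 10 states

10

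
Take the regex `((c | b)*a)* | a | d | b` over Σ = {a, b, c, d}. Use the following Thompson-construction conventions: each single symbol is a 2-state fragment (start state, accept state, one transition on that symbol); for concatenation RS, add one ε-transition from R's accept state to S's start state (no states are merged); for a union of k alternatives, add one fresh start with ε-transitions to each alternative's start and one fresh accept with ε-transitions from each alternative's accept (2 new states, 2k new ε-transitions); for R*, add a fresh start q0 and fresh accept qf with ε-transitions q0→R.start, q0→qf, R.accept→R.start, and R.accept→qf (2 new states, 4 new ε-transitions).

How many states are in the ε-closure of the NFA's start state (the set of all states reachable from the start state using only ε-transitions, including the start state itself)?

Let C(F) = |ε-closure(F.start)| within fragment F, and note whether F accepts ε. Symbol fragments have C = 1 and do not accept ε. Then:
  c | b → new start ε-reaches every alternative's start; none of them accept ε, so the new accept is not reached: |ε-closure| = 1 + 1 + 1 = 3
  (c | b)* → the star's fresh start ε-reaches both the body's start and the fresh accept: |ε-closure| = 2 + 3 = 5
  (c | b)*a → the left operand accepts ε, so the closure extends into the next operand (via the concat ε-link); |ε-closure| = 5 + 1 = 6
  ((c | b)*a)* → |ε-closure| = 1 (new start) + 6 (body) + 1 (new accept) = 8
  ((c | b)*a)* | a | d | b → new start ε-reaches every alternative's start; at least one alternative accepts ε, so the union's new accept is reached too: |ε-closure| = 1 + 8 + 1 + 1 + 1 + 1 = 13

13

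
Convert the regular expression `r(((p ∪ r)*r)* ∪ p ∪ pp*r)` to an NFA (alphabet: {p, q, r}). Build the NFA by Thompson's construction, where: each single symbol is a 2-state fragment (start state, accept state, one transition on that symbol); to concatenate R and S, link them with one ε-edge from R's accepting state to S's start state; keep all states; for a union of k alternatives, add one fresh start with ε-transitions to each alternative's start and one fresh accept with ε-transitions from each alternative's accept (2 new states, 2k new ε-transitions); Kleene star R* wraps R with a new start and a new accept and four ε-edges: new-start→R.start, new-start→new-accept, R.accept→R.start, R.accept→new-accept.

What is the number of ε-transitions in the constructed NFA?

26

Recursing over subexpressions:
Each of the 8 symbol leaves contributes 0 ε-transitions.
  p ∪ r = 4 ε-transitions
  (p ∪ r)* = 8 ε-transitions
  (p ∪ r)*r = 9 ε-transitions
  ((p ∪ r)*r)* = 13 ε-transitions
  p* = 4 ε-transitions
  pp*r = 6 ε-transitions
  ((p ∪ r)*r)* ∪ p ∪ pp*r = 25 ε-transitions
  r(((p ∪ r)*r)* ∪ p ∪ pp*r) = 26 ε-transitions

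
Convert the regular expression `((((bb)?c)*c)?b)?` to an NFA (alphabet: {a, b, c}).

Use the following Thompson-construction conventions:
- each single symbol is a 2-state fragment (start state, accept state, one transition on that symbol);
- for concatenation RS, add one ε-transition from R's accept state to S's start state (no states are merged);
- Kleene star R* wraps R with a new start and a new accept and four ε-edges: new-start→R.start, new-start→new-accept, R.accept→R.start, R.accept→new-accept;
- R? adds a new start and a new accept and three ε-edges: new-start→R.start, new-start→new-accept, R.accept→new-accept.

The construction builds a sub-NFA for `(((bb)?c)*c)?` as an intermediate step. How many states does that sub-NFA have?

Fragment for `(((bb)?c)*c)?`:
Each of the 4 symbol leaves contributes a 2-state fragment.
  bb = 4 states
  (bb)? = 6 states
  (bb)?c = 8 states
  ((bb)?c)* = 10 states
  ((bb)?c)*c = 12 states
  (((bb)?c)*c)? = 14 states

14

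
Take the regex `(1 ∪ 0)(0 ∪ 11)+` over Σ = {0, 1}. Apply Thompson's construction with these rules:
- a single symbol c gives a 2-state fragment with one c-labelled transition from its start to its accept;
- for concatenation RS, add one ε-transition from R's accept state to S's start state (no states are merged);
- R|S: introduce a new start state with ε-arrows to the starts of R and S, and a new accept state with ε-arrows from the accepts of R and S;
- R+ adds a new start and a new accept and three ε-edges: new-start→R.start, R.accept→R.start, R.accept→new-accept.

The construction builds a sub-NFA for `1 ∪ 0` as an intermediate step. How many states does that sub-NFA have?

Fragment for `1 ∪ 0`:
Each of the 2 symbol leaves contributes a 2-state fragment.
  1 ∪ 0 → 6 states

6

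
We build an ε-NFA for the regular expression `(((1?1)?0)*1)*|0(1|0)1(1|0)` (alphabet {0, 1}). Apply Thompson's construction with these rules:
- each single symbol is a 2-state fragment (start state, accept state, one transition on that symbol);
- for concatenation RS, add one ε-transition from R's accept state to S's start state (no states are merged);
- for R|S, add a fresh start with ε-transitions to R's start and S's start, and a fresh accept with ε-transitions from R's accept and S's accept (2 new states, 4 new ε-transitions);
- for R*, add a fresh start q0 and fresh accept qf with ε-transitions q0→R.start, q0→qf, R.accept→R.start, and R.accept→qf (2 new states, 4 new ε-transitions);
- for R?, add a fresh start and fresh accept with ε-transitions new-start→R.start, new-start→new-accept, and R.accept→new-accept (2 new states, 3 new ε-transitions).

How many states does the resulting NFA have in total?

By structural recursion:
Each of the 10 symbol leaves contributes a 2-state fragment.
  1? → 4 states
  1?1 → 6 states
  (1?1)? → 8 states
  (1?1)?0 → 10 states
  ((1?1)?0)* → 12 states
  ((1?1)?0)*1 → 14 states
  (((1?1)?0)*1)* → 16 states
  1|0 → 6 states
  1|0 → 6 states
  0(1|0)1(1|0) → 16 states
  (((1?1)?0)*1)*|0(1|0)1(1|0) → 34 states

34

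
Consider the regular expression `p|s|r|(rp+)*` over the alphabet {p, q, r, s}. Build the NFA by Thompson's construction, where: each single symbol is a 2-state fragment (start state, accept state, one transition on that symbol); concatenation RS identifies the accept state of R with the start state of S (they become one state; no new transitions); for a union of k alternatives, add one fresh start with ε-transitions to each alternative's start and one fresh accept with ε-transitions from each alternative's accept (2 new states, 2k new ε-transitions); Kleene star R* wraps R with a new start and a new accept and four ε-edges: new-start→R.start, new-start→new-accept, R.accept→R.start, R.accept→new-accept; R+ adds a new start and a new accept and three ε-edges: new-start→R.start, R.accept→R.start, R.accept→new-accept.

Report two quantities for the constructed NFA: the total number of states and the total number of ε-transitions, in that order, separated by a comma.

Bottom-up over the parse tree:
Each of the 5 symbol leaves contributes 2 states and 0 ε-transitions.
  p+ : 4 states, 3 ε-transitions
  rp+ : 5 states, 3 ε-transitions
  (rp+)* : 7 states, 7 ε-transitions
  p|s|r|(rp+)* : 15 states, 15 ε-transitions

15, 15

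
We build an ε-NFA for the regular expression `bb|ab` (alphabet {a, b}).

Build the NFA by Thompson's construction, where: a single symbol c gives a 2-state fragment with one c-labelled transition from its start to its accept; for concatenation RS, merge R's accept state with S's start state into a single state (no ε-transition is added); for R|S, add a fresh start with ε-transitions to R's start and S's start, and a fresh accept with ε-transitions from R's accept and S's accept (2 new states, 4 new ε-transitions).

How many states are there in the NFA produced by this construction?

8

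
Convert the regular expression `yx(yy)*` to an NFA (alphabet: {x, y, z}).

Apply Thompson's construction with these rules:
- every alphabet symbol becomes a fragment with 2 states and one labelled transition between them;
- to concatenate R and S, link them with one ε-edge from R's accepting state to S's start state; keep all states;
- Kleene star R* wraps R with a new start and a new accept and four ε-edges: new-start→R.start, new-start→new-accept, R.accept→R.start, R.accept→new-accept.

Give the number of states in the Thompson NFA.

Per subexpression:
Each of the 4 symbol leaves contributes a 2-state fragment.
  yy — 4 states
  (yy)* — 6 states
  yx(yy)* — 10 states

10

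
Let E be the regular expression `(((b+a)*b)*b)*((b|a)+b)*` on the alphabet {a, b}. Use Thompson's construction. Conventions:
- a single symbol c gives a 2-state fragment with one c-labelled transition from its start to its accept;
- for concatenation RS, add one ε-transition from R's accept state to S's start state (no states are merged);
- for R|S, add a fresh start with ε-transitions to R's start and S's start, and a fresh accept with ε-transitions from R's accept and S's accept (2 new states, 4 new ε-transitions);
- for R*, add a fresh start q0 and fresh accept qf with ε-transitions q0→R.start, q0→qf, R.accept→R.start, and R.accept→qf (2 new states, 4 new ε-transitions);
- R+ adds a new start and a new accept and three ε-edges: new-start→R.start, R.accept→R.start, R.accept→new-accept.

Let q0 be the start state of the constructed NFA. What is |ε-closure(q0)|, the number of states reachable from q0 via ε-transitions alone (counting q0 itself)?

Compute the ε-closure size of each fragment's start state recursively; a symbol fragment's start has no outgoing ε-edge, so its closure is just itself (size 1).
  b+ — |ε-closure| = 1 + 1 = 2 (the body doesn't accept ε, so the new accept is not reached)
  b+a — same as the first factor's closure: |ε-closure| = 2
  (b+a)* — new start has ε-edges to the inner start and to the new accept, so |ε-closure| = 2 + 2 = 4
  (b+a)*b — |ε-closure| = 4 + 1 = 5 (closure spills across the concat boundary because the left factor accepts ε)
  ((b+a)*b)* — |ε-closure| = 1 (new start) + 5 (body) + 1 (new accept) = 7
  ((b+a)*b)*b — the left operand accepts ε, so the closure extends into the next operand (via the concat ε-link); |ε-closure| = 7 + 1 = 8
  (((b+a)*b)*b)* — the star's fresh start ε-reaches both the body's start and the fresh accept: |ε-closure| = 2 + 8 = 10
  b|a — new start ε-reaches every alternative's start; none of them accept ε, so the new accept is not reached: |ε-closure| = 1 + 1 + 1 = 3
  (b|a)+ — |ε-closure| = 1 + 3 = 4 (the body doesn't accept ε, so the new accept is not reached)
  (b|a)+b — |ε-closure| equals the left operand's closure size = 4 (its accept is not ε-reachable, so the closure stops there)
  ((b|a)+b)* — the star's fresh start ε-reaches both the body's start and the fresh accept: |ε-closure| = 2 + 4 = 6
  (((b+a)*b)*b)*((b|a)+b)* — |ε-closure| = 10 + 6 = 16 (closure spills across the concat boundary because the left factor accepts ε)

16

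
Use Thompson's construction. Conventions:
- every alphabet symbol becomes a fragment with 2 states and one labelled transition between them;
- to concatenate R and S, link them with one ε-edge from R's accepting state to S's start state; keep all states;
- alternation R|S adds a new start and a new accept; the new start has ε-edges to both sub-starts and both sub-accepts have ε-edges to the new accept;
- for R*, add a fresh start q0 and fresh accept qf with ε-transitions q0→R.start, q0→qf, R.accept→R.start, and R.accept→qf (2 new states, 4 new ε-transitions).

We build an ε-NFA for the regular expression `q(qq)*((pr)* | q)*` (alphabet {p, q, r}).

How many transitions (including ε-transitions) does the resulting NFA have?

Building bottom-up:
Each of the 6 symbol leaves contributes 1 transition (1 symbol, 0 ε).
  qq → 3 transitions (2 symbol, 1 ε)
  (qq)* → 7 transitions (2 symbol, 5 ε)
  pr → 3 transitions (2 symbol, 1 ε)
  (pr)* → 7 transitions (2 symbol, 5 ε)
  (pr)* | q → 12 transitions (3 symbol, 9 ε)
  ((pr)* | q)* → 16 transitions (3 symbol, 13 ε)
  q(qq)*((pr)* | q)* → 26 transitions (6 symbol, 20 ε)

26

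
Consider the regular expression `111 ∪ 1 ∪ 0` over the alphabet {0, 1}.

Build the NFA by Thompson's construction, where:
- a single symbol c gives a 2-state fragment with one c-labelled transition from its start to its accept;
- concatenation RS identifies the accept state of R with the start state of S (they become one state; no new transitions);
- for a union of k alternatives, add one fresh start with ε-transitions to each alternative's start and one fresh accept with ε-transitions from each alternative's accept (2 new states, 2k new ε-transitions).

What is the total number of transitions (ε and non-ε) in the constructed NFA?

Recursing over subexpressions:
Each of the 5 symbol leaves contributes 1 transition (1 symbol, 0 ε).
  111 → 3 transitions (3 symbol, 0 ε)
  111 ∪ 1 ∪ 0 → 11 transitions (5 symbol, 6 ε)

11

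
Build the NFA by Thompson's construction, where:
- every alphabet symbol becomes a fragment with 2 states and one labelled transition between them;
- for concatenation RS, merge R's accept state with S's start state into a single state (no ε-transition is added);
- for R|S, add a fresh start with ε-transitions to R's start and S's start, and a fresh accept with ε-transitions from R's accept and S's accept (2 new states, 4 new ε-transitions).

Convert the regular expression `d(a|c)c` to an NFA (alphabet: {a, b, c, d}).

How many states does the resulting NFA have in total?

Bottom-up over the parse tree:
Each of the 4 symbol leaves contributes a 2-state fragment.
  a|c — 6 states
  d(a|c)c — 8 states

8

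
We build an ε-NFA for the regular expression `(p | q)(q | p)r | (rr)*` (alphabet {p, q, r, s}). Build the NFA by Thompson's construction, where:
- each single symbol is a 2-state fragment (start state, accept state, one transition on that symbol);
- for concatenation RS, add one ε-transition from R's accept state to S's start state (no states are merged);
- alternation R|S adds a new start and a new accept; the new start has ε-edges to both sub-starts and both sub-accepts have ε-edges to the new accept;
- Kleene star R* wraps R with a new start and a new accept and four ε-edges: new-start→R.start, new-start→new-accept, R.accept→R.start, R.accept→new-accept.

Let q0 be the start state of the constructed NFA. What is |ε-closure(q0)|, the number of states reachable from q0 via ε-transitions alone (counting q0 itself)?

8

Work bottom-up. For each fragment F, track |ε-closure(F.start)| and whether F's accept lies in that closure (i.e. whether F accepts ε). A single-symbol fragment has closure size 1 and does not accept ε.
  p | q : |closure| = 1 + 1 + 1 = 3 (the new accept is not ε-reachable since no branch accepts ε)
  q | p : new start ε-reaches every alternative's start; none of them accept ε, so the new accept is not reached: |closure| = 1 + 1 + 1 = 3
  (p | q)(q | p)r : same as the first factor's closure: |closure| = 3
  rr : same as the first factor's closure: |closure| = 1
  (rr)* : |closure| = 1 (new start) + 1 (body) + 1 (new accept) = 3
  (p | q)(q | p)r | (rr)* : new start ε-reaches every alternative's start; at least one alternative accepts ε, so the union's new accept is reached too: |closure| = 1 + 3 + 3 + 1 = 8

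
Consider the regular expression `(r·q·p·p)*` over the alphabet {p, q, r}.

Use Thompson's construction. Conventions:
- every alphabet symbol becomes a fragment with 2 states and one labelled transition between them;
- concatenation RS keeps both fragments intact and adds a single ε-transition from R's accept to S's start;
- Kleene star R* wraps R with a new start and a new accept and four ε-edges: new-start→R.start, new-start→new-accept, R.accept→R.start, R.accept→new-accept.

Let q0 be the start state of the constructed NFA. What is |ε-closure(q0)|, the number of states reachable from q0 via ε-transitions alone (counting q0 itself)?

3

Let C(F) = |ε-closure(F.start)| within fragment F, and note whether F accepts ε. Symbol fragments have C = 1 and do not accept ε. Then:
  r·q·p·p : same as the first factor's closure: C = 1
  (r·q·p·p)* : C = 1 (new start) + 1 (body) + 1 (new accept) = 3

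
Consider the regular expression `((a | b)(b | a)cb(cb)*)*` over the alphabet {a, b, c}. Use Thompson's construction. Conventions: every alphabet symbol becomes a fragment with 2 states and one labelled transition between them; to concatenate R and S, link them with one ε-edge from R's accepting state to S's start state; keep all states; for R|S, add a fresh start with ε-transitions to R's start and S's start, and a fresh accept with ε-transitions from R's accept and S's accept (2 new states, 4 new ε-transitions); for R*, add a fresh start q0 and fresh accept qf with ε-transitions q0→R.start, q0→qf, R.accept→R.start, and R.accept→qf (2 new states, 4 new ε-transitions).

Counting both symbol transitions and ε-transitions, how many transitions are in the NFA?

29

Building bottom-up:
Each of the 8 symbol leaves contributes 1 transition (1 symbol, 0 ε).
  a | b → 6 transitions (2 symbol, 4 ε)
  b | a → 6 transitions (2 symbol, 4 ε)
  cb → 3 transitions (2 symbol, 1 ε)
  (cb)* → 7 transitions (2 symbol, 5 ε)
  (a | b)(b | a)cb(cb)* → 25 transitions (8 symbol, 17 ε)
  ((a | b)(b | a)cb(cb)*)* → 29 transitions (8 symbol, 21 ε)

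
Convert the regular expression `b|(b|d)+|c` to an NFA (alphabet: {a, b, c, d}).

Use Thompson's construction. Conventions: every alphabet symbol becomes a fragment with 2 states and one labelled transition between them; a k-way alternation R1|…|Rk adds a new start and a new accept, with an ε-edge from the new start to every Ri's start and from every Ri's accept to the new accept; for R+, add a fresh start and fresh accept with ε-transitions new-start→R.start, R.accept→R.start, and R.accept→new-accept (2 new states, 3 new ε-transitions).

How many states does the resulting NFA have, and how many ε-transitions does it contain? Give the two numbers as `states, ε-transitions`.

By structural recursion:
Each of the 4 symbol leaves contributes 2 states and 0 ε-transitions.
  b|d : 6 states, 4 ε-transitions
  (b|d)+ : 8 states, 7 ε-transitions
  b|(b|d)+|c : 14 states, 13 ε-transitions

14, 13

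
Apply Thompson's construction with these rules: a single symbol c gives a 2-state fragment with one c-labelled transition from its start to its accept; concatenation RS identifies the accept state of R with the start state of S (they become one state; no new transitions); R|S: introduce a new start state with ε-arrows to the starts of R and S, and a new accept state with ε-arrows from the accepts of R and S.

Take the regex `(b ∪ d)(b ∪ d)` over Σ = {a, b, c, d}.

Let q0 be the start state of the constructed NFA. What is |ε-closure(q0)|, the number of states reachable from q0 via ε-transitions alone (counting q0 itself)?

3

Let C(F) = |ε-closure(F.start)| within fragment F, and note whether F accepts ε. Symbol fragments have C = 1 and do not accept ε. Then:
  b ∪ d → |closure| = 1 + 1 + 1 = 3 (the new accept is not ε-reachable since no branch accepts ε)
  b ∪ d → |closure| = 1 + 1 + 1 = 3 (the new accept is not ε-reachable since no branch accepts ε)
  (b ∪ d)(b ∪ d) → |closure| equals the left operand's closure size = 3 (its accept is not ε-reachable, so the closure stops there)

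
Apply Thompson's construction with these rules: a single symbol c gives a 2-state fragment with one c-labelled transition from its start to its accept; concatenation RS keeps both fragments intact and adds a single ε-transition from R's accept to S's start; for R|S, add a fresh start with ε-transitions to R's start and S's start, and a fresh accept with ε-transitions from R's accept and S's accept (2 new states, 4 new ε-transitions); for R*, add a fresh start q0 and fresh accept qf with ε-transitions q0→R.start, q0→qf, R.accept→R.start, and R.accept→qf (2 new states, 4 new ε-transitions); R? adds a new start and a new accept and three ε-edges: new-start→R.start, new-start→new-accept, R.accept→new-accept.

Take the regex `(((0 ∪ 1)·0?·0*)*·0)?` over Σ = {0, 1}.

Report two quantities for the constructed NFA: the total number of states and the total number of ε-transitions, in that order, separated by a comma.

20, 21

Per subexpression:
Each of the 5 symbol leaves contributes 2 states and 0 ε-transitions.
  0 ∪ 1 — 6 states, 4 ε-transitions
  0? — 4 states, 3 ε-transitions
  0* — 4 states, 4 ε-transitions
  (0 ∪ 1)·0?·0* — 14 states, 13 ε-transitions
  ((0 ∪ 1)·0?·0*)* — 16 states, 17 ε-transitions
  ((0 ∪ 1)·0?·0*)*·0 — 18 states, 18 ε-transitions
  (((0 ∪ 1)·0?·0*)*·0)? — 20 states, 21 ε-transitions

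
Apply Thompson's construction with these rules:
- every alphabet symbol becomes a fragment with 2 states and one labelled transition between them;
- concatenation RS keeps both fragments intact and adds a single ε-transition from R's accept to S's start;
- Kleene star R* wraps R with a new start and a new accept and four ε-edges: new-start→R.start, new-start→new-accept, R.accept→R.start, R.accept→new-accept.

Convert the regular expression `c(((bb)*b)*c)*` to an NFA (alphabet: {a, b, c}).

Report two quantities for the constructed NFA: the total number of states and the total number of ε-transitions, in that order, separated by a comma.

Per subexpression:
Each of the 5 symbol leaves contributes 2 states and 0 ε-transitions.
  bb : 4 states, 1 ε-transition
  (bb)* : 6 states, 5 ε-transitions
  (bb)*b : 8 states, 6 ε-transitions
  ((bb)*b)* : 10 states, 10 ε-transitions
  ((bb)*b)*c : 12 states, 11 ε-transitions
  (((bb)*b)*c)* : 14 states, 15 ε-transitions
  c(((bb)*b)*c)* : 16 states, 16 ε-transitions

16, 16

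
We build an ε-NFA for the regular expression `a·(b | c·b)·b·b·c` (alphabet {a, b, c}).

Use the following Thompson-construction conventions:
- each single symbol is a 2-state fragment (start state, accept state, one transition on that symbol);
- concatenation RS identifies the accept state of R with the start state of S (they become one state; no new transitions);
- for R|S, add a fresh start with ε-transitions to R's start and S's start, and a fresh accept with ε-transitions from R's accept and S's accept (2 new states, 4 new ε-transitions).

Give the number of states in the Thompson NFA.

By structural recursion:
Each of the 7 symbol leaves contributes a 2-state fragment.
  c·b : 3 states
  b | c·b : 7 states
  a·(b | c·b)·b·b·c : 11 states

11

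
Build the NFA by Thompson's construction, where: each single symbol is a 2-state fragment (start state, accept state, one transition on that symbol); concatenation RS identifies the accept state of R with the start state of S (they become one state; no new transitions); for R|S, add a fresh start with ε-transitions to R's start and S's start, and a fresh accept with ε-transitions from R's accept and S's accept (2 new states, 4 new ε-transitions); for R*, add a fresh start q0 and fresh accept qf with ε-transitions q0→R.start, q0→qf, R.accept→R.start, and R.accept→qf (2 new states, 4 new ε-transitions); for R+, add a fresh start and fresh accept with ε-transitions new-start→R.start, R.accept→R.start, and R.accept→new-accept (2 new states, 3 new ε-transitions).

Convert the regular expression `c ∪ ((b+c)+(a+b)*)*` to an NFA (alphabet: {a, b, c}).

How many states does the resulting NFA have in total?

19

By structural recursion:
Each of the 5 symbol leaves contributes a 2-state fragment.
  b+ — 4 states
  b+c — 5 states
  (b+c)+ — 7 states
  a+ — 4 states
  a+b — 5 states
  (a+b)* — 7 states
  (b+c)+(a+b)* — 13 states
  ((b+c)+(a+b)*)* — 15 states
  c ∪ ((b+c)+(a+b)*)* — 19 states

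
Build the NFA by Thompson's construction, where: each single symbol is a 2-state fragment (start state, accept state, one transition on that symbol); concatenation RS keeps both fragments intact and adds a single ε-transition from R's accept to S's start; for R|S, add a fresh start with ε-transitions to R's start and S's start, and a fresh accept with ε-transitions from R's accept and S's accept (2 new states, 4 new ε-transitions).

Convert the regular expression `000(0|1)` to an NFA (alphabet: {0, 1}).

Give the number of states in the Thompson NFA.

12

Per subexpression:
Each of the 5 symbol leaves contributes a 2-state fragment.
  0|1 — 6 states
  000(0|1) — 12 states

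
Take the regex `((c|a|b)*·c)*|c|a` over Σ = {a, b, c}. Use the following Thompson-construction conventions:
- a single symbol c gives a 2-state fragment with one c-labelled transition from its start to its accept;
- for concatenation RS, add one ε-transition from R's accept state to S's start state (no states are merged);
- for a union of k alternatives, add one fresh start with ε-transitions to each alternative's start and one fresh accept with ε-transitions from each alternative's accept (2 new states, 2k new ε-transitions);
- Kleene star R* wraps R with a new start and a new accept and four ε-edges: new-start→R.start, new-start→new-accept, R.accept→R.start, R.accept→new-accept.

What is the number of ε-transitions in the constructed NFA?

21

Building bottom-up:
Each of the 6 symbol leaves contributes 0 ε-transitions.
  c|a|b : 6 ε-transitions
  (c|a|b)* : 10 ε-transitions
  (c|a|b)*·c : 11 ε-transitions
  ((c|a|b)*·c)* : 15 ε-transitions
  ((c|a|b)*·c)*|c|a : 21 ε-transitions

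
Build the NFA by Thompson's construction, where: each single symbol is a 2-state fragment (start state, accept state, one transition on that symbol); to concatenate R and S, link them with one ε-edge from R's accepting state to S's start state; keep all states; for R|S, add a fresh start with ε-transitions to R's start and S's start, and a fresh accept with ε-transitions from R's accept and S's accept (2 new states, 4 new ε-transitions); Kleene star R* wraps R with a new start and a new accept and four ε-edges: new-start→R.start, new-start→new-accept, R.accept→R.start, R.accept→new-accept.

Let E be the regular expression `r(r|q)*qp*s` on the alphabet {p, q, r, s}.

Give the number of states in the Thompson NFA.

18

Recursing over subexpressions:
Each of the 6 symbol leaves contributes a 2-state fragment.
  r|q : 6 states
  (r|q)* : 8 states
  p* : 4 states
  r(r|q)*qp*s : 18 states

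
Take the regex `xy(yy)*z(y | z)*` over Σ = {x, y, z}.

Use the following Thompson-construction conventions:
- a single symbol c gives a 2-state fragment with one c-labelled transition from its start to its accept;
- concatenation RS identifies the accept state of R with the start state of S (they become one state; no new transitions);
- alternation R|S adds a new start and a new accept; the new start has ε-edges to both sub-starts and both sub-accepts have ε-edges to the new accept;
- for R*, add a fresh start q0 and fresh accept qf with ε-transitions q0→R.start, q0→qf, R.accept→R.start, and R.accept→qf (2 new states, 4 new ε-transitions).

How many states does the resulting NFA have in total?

Building bottom-up:
Each of the 7 symbol leaves contributes a 2-state fragment.
  yy — 3 states
  (yy)* — 5 states
  y | z — 6 states
  (y | z)* — 8 states
  xy(yy)*z(y | z)* — 15 states

15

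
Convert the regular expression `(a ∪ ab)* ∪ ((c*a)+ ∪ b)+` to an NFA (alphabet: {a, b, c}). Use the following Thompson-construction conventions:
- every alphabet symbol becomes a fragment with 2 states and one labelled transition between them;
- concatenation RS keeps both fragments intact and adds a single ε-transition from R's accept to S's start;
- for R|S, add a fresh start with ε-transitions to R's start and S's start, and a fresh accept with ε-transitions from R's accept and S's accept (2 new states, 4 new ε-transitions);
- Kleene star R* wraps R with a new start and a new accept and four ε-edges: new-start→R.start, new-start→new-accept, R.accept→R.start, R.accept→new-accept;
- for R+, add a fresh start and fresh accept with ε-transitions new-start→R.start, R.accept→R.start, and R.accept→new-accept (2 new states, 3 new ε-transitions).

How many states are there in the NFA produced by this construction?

Bottom-up over the parse tree:
Each of the 6 symbol leaves contributes a 2-state fragment.
  ab = 4 states
  a ∪ ab = 8 states
  (a ∪ ab)* = 10 states
  c* = 4 states
  c*a = 6 states
  (c*a)+ = 8 states
  (c*a)+ ∪ b = 12 states
  ((c*a)+ ∪ b)+ = 14 states
  (a ∪ ab)* ∪ ((c*a)+ ∪ b)+ = 26 states

26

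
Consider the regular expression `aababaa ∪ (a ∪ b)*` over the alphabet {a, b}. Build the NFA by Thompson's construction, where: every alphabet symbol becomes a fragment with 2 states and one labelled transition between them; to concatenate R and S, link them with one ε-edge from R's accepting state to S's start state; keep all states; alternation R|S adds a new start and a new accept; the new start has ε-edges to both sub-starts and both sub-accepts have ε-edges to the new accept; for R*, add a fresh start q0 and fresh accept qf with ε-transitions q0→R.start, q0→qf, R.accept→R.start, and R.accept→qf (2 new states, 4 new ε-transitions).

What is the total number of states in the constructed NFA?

24

Building bottom-up:
Each of the 9 symbol leaves contributes a 2-state fragment.
  aababaa = 14 states
  a ∪ b = 6 states
  (a ∪ b)* = 8 states
  aababaa ∪ (a ∪ b)* = 24 states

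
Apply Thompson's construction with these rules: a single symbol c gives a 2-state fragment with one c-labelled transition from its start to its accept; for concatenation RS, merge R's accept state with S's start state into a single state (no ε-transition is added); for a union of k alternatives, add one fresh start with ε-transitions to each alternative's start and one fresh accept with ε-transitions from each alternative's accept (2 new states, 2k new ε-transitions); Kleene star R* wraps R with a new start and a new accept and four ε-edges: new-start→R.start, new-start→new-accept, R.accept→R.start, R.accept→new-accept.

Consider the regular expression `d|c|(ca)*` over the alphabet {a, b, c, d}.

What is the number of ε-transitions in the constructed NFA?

10

Bottom-up over the parse tree:
Each of the 4 symbol leaves contributes 0 ε-transitions.
  ca : 0 ε-transitions
  (ca)* : 4 ε-transitions
  d|c|(ca)* : 10 ε-transitions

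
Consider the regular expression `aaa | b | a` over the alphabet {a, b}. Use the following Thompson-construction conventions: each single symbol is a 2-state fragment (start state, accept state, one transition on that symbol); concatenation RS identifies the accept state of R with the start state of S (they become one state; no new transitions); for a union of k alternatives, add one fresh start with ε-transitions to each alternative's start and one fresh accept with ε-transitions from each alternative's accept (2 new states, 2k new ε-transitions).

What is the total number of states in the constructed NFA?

10

Bottom-up over the parse tree:
Each of the 5 symbol leaves contributes a 2-state fragment.
  aaa : 4 states
  aaa | b | a : 10 states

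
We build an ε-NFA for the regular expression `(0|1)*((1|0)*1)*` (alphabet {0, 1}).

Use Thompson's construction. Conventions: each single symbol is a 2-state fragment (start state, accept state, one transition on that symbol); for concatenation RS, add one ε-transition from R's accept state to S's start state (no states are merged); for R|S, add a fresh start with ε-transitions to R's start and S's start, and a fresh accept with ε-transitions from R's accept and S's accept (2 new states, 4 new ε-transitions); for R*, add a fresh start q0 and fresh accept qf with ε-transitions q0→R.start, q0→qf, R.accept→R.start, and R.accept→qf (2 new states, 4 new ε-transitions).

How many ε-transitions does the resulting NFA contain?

Recursing over subexpressions:
Each of the 5 symbol leaves contributes 0 ε-transitions.
  0|1 = 4 ε-transitions
  (0|1)* = 8 ε-transitions
  1|0 = 4 ε-transitions
  (1|0)* = 8 ε-transitions
  (1|0)*1 = 9 ε-transitions
  ((1|0)*1)* = 13 ε-transitions
  (0|1)*((1|0)*1)* = 22 ε-transitions

22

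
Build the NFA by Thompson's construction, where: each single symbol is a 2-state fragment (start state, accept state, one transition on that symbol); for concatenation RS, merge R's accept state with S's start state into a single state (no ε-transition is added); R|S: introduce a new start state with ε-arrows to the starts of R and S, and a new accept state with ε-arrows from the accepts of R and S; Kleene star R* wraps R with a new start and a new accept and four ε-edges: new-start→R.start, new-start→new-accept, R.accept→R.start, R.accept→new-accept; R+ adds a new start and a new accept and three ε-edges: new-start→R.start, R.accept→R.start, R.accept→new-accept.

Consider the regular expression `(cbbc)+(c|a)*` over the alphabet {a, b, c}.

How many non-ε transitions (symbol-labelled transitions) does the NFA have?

6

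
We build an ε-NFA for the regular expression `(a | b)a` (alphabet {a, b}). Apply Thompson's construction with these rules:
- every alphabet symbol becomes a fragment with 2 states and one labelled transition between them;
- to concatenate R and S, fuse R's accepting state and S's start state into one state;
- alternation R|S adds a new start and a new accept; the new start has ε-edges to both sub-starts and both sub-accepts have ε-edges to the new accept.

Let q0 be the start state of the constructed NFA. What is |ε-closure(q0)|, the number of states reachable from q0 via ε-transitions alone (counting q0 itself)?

3

Let C(F) = |ε-closure(F.start)| within fragment F, and note whether F accepts ε. Symbol fragments have C = 1 and do not accept ε. Then:
  a | b — |closure| = 1 + 1 + 1 = 3 (the new accept is not ε-reachable since no branch accepts ε)
  (a | b)a — |closure| equals the left operand's closure size = 3 (its accept is not ε-reachable, so the closure stops there)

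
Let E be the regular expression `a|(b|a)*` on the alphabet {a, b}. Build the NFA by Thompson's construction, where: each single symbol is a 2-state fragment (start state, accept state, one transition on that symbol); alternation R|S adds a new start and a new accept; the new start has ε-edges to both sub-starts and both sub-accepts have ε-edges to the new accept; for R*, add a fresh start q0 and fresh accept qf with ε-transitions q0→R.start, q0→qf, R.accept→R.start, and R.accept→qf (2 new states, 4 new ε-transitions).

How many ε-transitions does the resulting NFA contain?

12

Recursing over subexpressions:
Each of the 3 symbol leaves contributes 0 ε-transitions.
  b|a → 4 ε-transitions
  (b|a)* → 8 ε-transitions
  a|(b|a)* → 12 ε-transitions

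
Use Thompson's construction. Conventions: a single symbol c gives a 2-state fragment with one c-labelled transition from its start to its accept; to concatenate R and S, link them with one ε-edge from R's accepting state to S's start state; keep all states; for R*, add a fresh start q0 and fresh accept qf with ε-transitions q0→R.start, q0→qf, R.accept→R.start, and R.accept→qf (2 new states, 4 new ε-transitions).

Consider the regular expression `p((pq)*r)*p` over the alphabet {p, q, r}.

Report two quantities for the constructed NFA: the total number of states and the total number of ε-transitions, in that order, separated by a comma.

14, 12

Per subexpression:
Each of the 5 symbol leaves contributes 2 states and 0 ε-transitions.
  pq = 4 states, 1 ε-transition
  (pq)* = 6 states, 5 ε-transitions
  (pq)*r = 8 states, 6 ε-transitions
  ((pq)*r)* = 10 states, 10 ε-transitions
  p((pq)*r)*p = 14 states, 12 ε-transitions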